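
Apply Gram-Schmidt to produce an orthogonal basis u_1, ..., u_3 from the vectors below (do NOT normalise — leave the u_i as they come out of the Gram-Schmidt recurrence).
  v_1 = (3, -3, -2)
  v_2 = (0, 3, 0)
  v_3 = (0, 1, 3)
Orthogonal basis:
  u_1 = (3, -3, -2)
  u_2 = (27/22, 39/22, -9/11)
  u_3 = (18/13, 0, 27/13)

Apply the Gram-Schmidt recurrence
  u_1 = v_1
  u_i = v_i − Σ_{j<i} ((v_i · u_j) / (u_j · u_j)) · u_j.

Step by step this gives:
  u_1 = (3, -3, -2)
  u_2 = (27/22, 39/22, -9/11)
  u_3 = (18/13, 0, 27/13)

Orthogonality check:
  u_2 · u_1 = 0 (should be 0)
  u_3 · u_1 = 0 (should be 0)
  u_3 · u_2 = 0 (should be 0)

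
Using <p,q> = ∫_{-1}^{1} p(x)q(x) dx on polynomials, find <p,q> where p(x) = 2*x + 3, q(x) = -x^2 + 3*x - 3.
<p,q> = -16

Expand the product: p(x)·q(x) = -2*x^3 + 3*x^2 + 3*x - 9.
∫_{-1}^{1} of each monomial x^k gives [2/(k+1) if k even, 0 if k odd]. Integrating term-by-term (or equivalently evaluating the antiderivative F(x) = -x^4/2 + x^3 + 3*x^2/2 - 9*x at the endpoints):
  F(1) − F(−1) = -7 − (9) = -16.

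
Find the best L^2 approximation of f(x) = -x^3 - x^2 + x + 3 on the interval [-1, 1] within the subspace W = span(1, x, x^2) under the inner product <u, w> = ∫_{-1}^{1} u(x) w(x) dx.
g(x) = -x^2 + 2*x/5 + 3

The best approximation g ∈ W is the orthogonal projection of f onto W. Writing g = a_0 + a_1 x + a_2 x^2, the coefficients solve the normal equations G · a = b where
  G_{ij} = <φ_i, φ_j> and b_i = <f, φ_i>, with φ_0 = 1, φ_1 = x, φ_2 = x^2.
G =
  [2, 0, 2/3]
  [0, 2/3, 0]
  [2/3, 0, 2/5],
b = (16/3, 4/15, 8/5).
Solving gives a_0 = 3, a_1 = 2/5, a_2 = -1, so
  g(x) = -x^2 + 2*x/5 + 3.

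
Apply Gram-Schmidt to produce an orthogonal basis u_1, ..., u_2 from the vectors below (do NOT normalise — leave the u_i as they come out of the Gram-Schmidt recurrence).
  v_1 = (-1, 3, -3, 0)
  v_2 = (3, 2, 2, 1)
Orthogonal basis:
  u_1 = (-1, 3, -3, 0)
  u_2 = (54/19, 47/19, 29/19, 1)

Apply the Gram-Schmidt recurrence
  u_1 = v_1
  u_i = v_i − Σ_{j<i} ((v_i · u_j) / (u_j · u_j)) · u_j.

Step by step this gives:
  u_1 = (-1, 3, -3, 0)
  u_2 = (54/19, 47/19, 29/19, 1)

Orthogonality check:
  u_2 · u_1 = 0 (should be 0)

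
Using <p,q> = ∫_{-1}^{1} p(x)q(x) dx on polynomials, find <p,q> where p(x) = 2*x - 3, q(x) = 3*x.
<p,q> = 4

Expand the product: p(x)·q(x) = 6*x^2 - 9*x.
∫_{-1}^{1} of each monomial x^k gives [2/(k+1) if k even, 0 if k odd]. Integrating term-by-term (or equivalently evaluating the antiderivative F(x) = 2*x^3 - 9*x^2/2 at the endpoints):
  F(1) − F(−1) = -5/2 − (-13/2) = 4.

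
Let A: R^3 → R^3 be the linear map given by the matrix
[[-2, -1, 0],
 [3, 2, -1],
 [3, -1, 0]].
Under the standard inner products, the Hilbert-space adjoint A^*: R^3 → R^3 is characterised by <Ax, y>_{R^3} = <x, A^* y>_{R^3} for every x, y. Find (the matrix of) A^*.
A^* = A^T =
[[-2, 3, 3],
 [-1, 2, -1],
 [0, -1, 0]]

For real matrices with standard dot products, the defining identity <Ax, y> = <x, A^* y> gives (Ax)^T y = x^T (A^*) y, i.e. x^T A^T y = x^T (A^*) y. Since this holds for all x, y, we must have A^* = A^T. Therefore
A^* =
[[-2, 3, 3],
 [-1, 2, -1],
 [0, -1, 0]].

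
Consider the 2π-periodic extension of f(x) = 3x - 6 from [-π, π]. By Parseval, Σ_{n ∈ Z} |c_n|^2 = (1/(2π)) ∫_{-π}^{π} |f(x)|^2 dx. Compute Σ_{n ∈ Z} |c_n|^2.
Σ |c_n|^2 = 3π^2 + 36

Expand and integrate term by term over [-π, π]:
  ∫ (3x)^2 dx = 9·(2π^3/3); ∫ 2·3·(-6)·x dx = 0 (odd integrand); ∫ (-6)^2 dx = 36·2π.
So (1/(2π)) ∫_{-π}^{π} (3x - 6)^2 dx = 9π^2/3 + 36 = 3π^2 + 36.
Parseval ⇒ Σ |c_n|^2 = 3π^2 + 36.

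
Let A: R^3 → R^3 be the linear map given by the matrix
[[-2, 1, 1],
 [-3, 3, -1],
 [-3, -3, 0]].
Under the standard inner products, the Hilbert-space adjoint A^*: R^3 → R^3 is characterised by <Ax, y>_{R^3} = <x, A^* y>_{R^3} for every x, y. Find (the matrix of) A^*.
A^* = A^T =
[[-2, -3, -3],
 [1, 3, -3],
 [1, -1, 0]]

For real matrices with standard dot products, the defining identity <Ax, y> = <x, A^* y> gives (Ax)^T y = x^T (A^*) y, i.e. x^T A^T y = x^T (A^*) y. Since this holds for all x, y, we must have A^* = A^T. Therefore
A^* =
[[-2, -3, -3],
 [1, 3, -3],
 [1, -1, 0]].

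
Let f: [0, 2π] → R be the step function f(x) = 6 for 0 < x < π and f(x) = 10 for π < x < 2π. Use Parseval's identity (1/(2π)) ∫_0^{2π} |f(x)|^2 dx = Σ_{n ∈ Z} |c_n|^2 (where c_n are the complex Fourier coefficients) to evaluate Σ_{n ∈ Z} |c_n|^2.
Σ |c_n|^2 = 68

Parseval equates the L^2 energy of f (normalised by 1/(2π)) with the ℓ^2 sum of its Fourier coefficients: (1/(2π)) ∫_0^{2π} |f|^2 = Σ |c_n|^2.
Compute the left side: (1/(2π)) [∫_0^π 6^2 dx + ∫_π^{2π} 10^2 dx] = (1/(2π)) · (36π + 100π) = (36 + 100)/2 = 68.
So Σ_{n ∈ Z} |c_n|^2 = 68.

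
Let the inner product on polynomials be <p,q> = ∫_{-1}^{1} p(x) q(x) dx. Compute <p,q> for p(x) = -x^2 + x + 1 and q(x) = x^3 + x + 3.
<p,q> = 76/15

Expand the product: p(x)·q(x) = -x^5 + x^4 - 2*x^2 + 4*x + 3.
∫_{-1}^{1} of each monomial x^k gives [2/(k+1) if k even, 0 if k odd]. Integrating term-by-term (or equivalently evaluating the antiderivative F(x) = -x^6/6 + x^5/5 - 2*x^3/3 + 2*x^2 + 3*x at the endpoints):
  F(1) − F(−1) = 131/30 − (-7/10) = 76/15.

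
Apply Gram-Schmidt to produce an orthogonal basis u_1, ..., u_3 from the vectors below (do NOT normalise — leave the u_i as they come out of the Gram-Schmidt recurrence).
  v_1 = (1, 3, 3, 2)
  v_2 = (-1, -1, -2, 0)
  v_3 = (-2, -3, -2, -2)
Orthogonal basis:
  u_1 = (1, 3, 3, 2)
  u_2 = (-13/23, 7/23, -16/23, 20/23)
  u_3 = (-43/38, -9/38, 13/19, -2/19)

Apply the Gram-Schmidt recurrence
  u_1 = v_1
  u_i = v_i − Σ_{j<i} ((v_i · u_j) / (u_j · u_j)) · u_j.

Step by step this gives:
  u_1 = (1, 3, 3, 2)
  u_2 = (-13/23, 7/23, -16/23, 20/23)
  u_3 = (-43/38, -9/38, 13/19, -2/19)

Orthogonality check:
  u_2 · u_1 = 0 (should be 0)
  u_3 · u_1 = 0 (should be 0)
  u_3 · u_2 = 0 (should be 0)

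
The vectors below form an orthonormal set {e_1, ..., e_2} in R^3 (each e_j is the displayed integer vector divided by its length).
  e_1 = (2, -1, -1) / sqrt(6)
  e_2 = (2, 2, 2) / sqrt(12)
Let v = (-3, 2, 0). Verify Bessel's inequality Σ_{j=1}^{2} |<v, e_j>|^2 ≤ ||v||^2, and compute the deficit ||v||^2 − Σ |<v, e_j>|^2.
Σ |<v, e_j>|^2 = 11; ||v||^2 = 13; deficit = 2

Write each e_j = u_j / sqrt(<u_j, u_j>) where u_j is the displayed integer vector. Then <v, e_j> = <v, u_j> / sqrt(<u_j, u_j>), so |<v, e_j>|^2 = <v, u_j>^2 / <u_j, u_j>.
Coefficients: <v, e_1> = -8/sqrt(6), <v, e_2> = -2/sqrt(12).
Square and sum: Σ |<v, e_j>|^2 = 11.
Compute ||v||^2 = v·v = 13.
Deficit = 13 − 11 = 2 ≥ 0, confirming Bessel's inequality. (The deficit equals ||v − Σ <v,e_j> e_j||^2, the squared distance from v to span{e_j}.)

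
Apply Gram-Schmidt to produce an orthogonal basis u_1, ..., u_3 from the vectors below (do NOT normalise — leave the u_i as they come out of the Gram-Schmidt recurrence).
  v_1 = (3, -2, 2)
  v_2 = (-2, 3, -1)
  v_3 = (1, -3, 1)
Orthogonal basis:
  u_1 = (3, -2, 2)
  u_2 = (8/17, 23/17, 11/17)
  u_3 = (-8/21, -2/21, 10/21)

Apply the Gram-Schmidt recurrence
  u_1 = v_1
  u_i = v_i − Σ_{j<i} ((v_i · u_j) / (u_j · u_j)) · u_j.

Step by step this gives:
  u_1 = (3, -2, 2)
  u_2 = (8/17, 23/17, 11/17)
  u_3 = (-8/21, -2/21, 10/21)

Orthogonality check:
  u_2 · u_1 = 0 (should be 0)
  u_3 · u_1 = 0 (should be 0)
  u_3 · u_2 = 0 (should be 0)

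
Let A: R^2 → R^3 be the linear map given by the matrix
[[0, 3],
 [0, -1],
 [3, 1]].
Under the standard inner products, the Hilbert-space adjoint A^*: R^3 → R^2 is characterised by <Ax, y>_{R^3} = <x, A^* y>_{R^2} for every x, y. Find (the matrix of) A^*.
A^* = A^T =
[[0, 0, 3],
 [3, -1, 1]]

For real matrices with standard dot products, the defining identity <Ax, y> = <x, A^* y> gives (Ax)^T y = x^T (A^*) y, i.e. x^T A^T y = x^T (A^*) y. Since this holds for all x, y, we must have A^* = A^T. Therefore
A^* =
[[0, 0, 3],
 [3, -1, 1]].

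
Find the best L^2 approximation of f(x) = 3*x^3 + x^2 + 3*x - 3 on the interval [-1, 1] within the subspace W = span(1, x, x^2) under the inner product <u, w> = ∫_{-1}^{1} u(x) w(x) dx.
g(x) = x^2 + 24*x/5 - 3

The best approximation g ∈ W is the orthogonal projection of f onto W. Writing g = a_0 + a_1 x + a_2 x^2, the coefficients solve the normal equations G · a = b where
  G_{ij} = <φ_i, φ_j> and b_i = <f, φ_i>, with φ_0 = 1, φ_1 = x, φ_2 = x^2.
G =
  [2, 0, 2/3]
  [0, 2/3, 0]
  [2/3, 0, 2/5],
b = (-16/3, 16/5, -8/5).
Solving gives a_0 = -3, a_1 = 24/5, a_2 = 1, so
  g(x) = x^2 + 24*x/5 - 3.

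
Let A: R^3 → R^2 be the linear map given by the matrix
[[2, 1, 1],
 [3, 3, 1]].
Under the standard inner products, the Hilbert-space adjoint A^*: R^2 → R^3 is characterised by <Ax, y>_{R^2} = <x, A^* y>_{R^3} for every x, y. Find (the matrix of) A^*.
A^* = A^T =
[[2, 3],
 [1, 3],
 [1, 1]]

For real matrices with standard dot products, the defining identity <Ax, y> = <x, A^* y> gives (Ax)^T y = x^T (A^*) y, i.e. x^T A^T y = x^T (A^*) y. Since this holds for all x, y, we must have A^* = A^T. Therefore
A^* =
[[2, 3],
 [1, 3],
 [1, 1]].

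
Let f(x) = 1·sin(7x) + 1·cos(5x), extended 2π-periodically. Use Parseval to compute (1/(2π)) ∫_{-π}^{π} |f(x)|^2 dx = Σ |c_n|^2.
Σ |c_n|^2 = 1

Expand |f|^2 and use orthogonality of {sin(nx), cos(mx)} on [-π, π]:
  ∫_{-π}^{π} sin(nx)^2 dx = π, ∫ cos(mx)^2 dx = π, and cross terms integrate to 0.
So ∫_{-π}^{π} f(x)^2 dx = 1^2 · π + 1^2 · π = (1 + 1)π.
Divide by 2π: (1 + 1)/2 = 1.
By Parseval, this equals Σ |c_n|^2.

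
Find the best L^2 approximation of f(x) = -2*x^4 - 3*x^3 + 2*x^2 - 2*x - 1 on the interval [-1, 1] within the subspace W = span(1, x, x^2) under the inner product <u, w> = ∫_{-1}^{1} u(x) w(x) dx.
g(x) = 2*x^2/7 - 19*x/5 - 29/35

The best approximation g ∈ W is the orthogonal projection of f onto W. Writing g = a_0 + a_1 x + a_2 x^2, the coefficients solve the normal equations G · a = b where
  G_{ij} = <φ_i, φ_j> and b_i = <f, φ_i>, with φ_0 = 1, φ_1 = x, φ_2 = x^2.
G =
  [2, 0, 2/3]
  [0, 2/3, 0]
  [2/3, 0, 2/5],
b = (-22/15, -38/15, -46/105).
Solving gives a_0 = -29/35, a_1 = -19/5, a_2 = 2/7, so
  g(x) = 2*x^2/7 - 19*x/5 - 29/35.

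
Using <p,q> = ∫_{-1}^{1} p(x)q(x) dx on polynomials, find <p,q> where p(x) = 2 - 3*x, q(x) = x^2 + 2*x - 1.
<p,q> = -20/3

Expand the product: p(x)·q(x) = -3*x^3 - 4*x^2 + 7*x - 2.
∫_{-1}^{1} of each monomial x^k gives [2/(k+1) if k even, 0 if k odd]. Integrating term-by-term (or equivalently evaluating the antiderivative F(x) = -3*x^4/4 - 4*x^3/3 + 7*x^2/2 - 2*x at the endpoints):
  F(1) − F(−1) = -7/12 − (73/12) = -20/3.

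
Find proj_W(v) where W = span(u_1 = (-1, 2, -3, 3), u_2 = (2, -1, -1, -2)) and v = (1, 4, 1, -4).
proj_W(v) = (163/181, -149/181, 76/181, -253/181)

Set up U = [u_1 | ... | u_2] ∈ R^(4×2). The projector onto W = col(U) is P = U (U^T U)^(-1) U^T.
Compute U^T U =
  [23, -7]
  [-7, 10],
and U^T v = (-8, 5).
Solve U^T U · c = U^T v for the coefficients: c = (-45/181, 59/181). The projection is proj_W(v) = U c.
Check: (v - proj_W(v)) · u_1 = 0  (should be 0).
Check: (v - proj_W(v)) · u_2 = 0  (should be 0).
Result: proj_W(v) = (163/181, -149/181, 76/181, -253/181).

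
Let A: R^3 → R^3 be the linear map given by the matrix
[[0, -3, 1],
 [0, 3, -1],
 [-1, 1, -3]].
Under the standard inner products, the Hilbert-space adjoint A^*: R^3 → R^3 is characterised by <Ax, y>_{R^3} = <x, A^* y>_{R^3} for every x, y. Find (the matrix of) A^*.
A^* = A^T =
[[0, 0, -1],
 [-3, 3, 1],
 [1, -1, -3]]

For real matrices with standard dot products, the defining identity <Ax, y> = <x, A^* y> gives (Ax)^T y = x^T (A^*) y, i.e. x^T A^T y = x^T (A^*) y. Since this holds for all x, y, we must have A^* = A^T. Therefore
A^* =
[[0, 0, -1],
 [-3, 3, 1],
 [1, -1, -3]].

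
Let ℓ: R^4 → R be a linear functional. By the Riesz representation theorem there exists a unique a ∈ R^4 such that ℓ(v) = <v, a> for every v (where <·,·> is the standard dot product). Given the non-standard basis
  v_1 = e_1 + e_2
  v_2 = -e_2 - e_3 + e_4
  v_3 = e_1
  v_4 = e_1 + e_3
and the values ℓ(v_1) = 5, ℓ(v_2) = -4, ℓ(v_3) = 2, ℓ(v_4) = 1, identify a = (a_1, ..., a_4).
a = (2, 3, -1, -2)

Write a = (a_1, ..., a_4) in the standard basis. For each basis vector v_i, ℓ(v_i) = <v_i, a> is a linear equation in the a_j's. Collect the n equations into a matrix system V a = ℓ, where row i of V is v_i (expressed in the standard basis). Since V is invertible (lower-triangular with 1s on the diagonal, up to permutation), solve by back-substitution:
  V =
[[1, 1, 0, 0],
 [0, -1, -1, 1],
 [1, 0, 0, 0],
 [1, 0, 1, 0]]
  V a = (5, -4, 2, 1)
Solving gives a = (2, 3, -1, -2).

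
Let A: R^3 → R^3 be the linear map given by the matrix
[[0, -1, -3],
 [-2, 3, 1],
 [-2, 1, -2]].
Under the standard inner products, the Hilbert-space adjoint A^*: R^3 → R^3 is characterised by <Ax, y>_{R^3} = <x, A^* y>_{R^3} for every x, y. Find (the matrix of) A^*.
A^* = A^T =
[[0, -2, -2],
 [-1, 3, 1],
 [-3, 1, -2]]

For real matrices with standard dot products, the defining identity <Ax, y> = <x, A^* y> gives (Ax)^T y = x^T (A^*) y, i.e. x^T A^T y = x^T (A^*) y. Since this holds for all x, y, we must have A^* = A^T. Therefore
A^* =
[[0, -2, -2],
 [-1, 3, 1],
 [-3, 1, -2]].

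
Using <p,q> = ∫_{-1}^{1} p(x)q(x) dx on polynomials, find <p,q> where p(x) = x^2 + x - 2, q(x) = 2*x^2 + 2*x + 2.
<p,q> = -36/5

Expand the product: p(x)·q(x) = 2*x^4 + 4*x^3 - 2*x - 4.
∫_{-1}^{1} of each monomial x^k gives [2/(k+1) if k even, 0 if k odd]. Integrating term-by-term (or equivalently evaluating the antiderivative F(x) = 2*x^5/5 + x^4 - x^2 - 4*x at the endpoints):
  F(1) − F(−1) = -18/5 − (18/5) = -36/5.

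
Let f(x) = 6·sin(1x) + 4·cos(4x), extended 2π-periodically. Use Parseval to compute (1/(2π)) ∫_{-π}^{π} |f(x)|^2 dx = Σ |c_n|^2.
Σ |c_n|^2 = 26

Expand |f|^2 and use orthogonality of {sin(nx), cos(mx)} on [-π, π]:
  ∫_{-π}^{π} sin(nx)^2 dx = π, ∫ cos(mx)^2 dx = π, and cross terms integrate to 0.
So ∫_{-π}^{π} f(x)^2 dx = 6^2 · π + 4^2 · π = (36 + 16)π.
Divide by 2π: (36 + 16)/2 = 26.
By Parseval, this equals Σ |c_n|^2.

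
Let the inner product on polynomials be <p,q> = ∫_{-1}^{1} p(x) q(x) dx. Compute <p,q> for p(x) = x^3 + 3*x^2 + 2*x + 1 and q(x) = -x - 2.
<p,q> = -146/15

Expand the product: p(x)·q(x) = -x^4 - 5*x^3 - 8*x^2 - 5*x - 2.
∫_{-1}^{1} of each monomial x^k gives [2/(k+1) if k even, 0 if k odd]. Integrating term-by-term (or equivalently evaluating the antiderivative F(x) = -x^5/5 - 5*x^4/4 - 8*x^3/3 - 5*x^2/2 - 2*x at the endpoints):
  F(1) − F(−1) = -517/60 − (67/60) = -146/15.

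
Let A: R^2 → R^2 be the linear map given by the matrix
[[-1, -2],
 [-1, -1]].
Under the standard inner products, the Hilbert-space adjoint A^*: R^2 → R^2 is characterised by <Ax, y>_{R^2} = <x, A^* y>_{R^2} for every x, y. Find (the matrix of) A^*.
A^* = A^T =
[[-1, -1],
 [-2, -1]]

For real matrices with standard dot products, the defining identity <Ax, y> = <x, A^* y> gives (Ax)^T y = x^T (A^*) y, i.e. x^T A^T y = x^T (A^*) y. Since this holds for all x, y, we must have A^* = A^T. Therefore
A^* =
[[-1, -1],
 [-2, -1]].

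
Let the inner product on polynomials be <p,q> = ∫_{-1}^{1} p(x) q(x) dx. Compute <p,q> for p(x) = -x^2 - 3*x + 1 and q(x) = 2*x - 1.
<p,q> = -16/3

Expand the product: p(x)·q(x) = -2*x^3 - 5*x^2 + 5*x - 1.
∫_{-1}^{1} of each monomial x^k gives [2/(k+1) if k even, 0 if k odd]. Integrating term-by-term (or equivalently evaluating the antiderivative F(x) = -x^4/2 - 5*x^3/3 + 5*x^2/2 - x at the endpoints):
  F(1) − F(−1) = -2/3 − (14/3) = -16/3.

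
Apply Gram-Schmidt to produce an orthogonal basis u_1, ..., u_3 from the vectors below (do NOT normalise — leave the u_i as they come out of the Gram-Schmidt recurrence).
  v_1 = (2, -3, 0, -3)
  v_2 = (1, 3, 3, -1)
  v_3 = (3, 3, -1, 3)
Orthogonal basis:
  u_1 = (2, -3, 0, -3)
  u_2 = (15/11, 27/11, 3, -17/11)
  u_3 = (405/106, 93/106, -169/106, 177/106)

Apply the Gram-Schmidt recurrence
  u_1 = v_1
  u_i = v_i − Σ_{j<i} ((v_i · u_j) / (u_j · u_j)) · u_j.

Step by step this gives:
  u_1 = (2, -3, 0, -3)
  u_2 = (15/11, 27/11, 3, -17/11)
  u_3 = (405/106, 93/106, -169/106, 177/106)

Orthogonality check:
  u_2 · u_1 = 0 (should be 0)
  u_3 · u_1 = 0 (should be 0)
  u_3 · u_2 = 0 (should be 0)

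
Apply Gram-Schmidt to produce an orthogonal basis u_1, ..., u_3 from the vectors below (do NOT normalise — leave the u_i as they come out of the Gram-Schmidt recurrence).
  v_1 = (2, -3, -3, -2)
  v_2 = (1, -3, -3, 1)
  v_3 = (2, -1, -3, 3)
Orthogonal basis:
  u_1 = (2, -3, -3, -2)
  u_2 = (-5/13, -12/13, -12/13, 31/13)
  u_3 = (171/98, 68/49, -30/49, 57/98)

Apply the Gram-Schmidt recurrence
  u_1 = v_1
  u_i = v_i − Σ_{j<i} ((v_i · u_j) / (u_j · u_j)) · u_j.

Step by step this gives:
  u_1 = (2, -3, -3, -2)
  u_2 = (-5/13, -12/13, -12/13, 31/13)
  u_3 = (171/98, 68/49, -30/49, 57/98)

Orthogonality check:
  u_2 · u_1 = 0 (should be 0)
  u_3 · u_1 = 0 (should be 0)
  u_3 · u_2 = 0 (should be 0)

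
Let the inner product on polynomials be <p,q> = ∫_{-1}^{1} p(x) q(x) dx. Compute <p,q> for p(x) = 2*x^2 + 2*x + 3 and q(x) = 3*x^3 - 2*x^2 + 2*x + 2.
<p,q> = 212/15

Expand the product: p(x)·q(x) = 6*x^5 + 2*x^4 + 9*x^3 + 2*x^2 + 10*x + 6.
∫_{-1}^{1} of each monomial x^k gives [2/(k+1) if k even, 0 if k odd]. Integrating term-by-term (or equivalently evaluating the antiderivative F(x) = x^6 + 2*x^5/5 + 9*x^4/4 + 2*x^3/3 + 5*x^2 + 6*x at the endpoints):
  F(1) − F(−1) = 919/60 − (71/60) = 212/15.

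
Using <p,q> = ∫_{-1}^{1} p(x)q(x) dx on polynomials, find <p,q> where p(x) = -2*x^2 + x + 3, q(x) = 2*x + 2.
<p,q> = 32/3

Expand the product: p(x)·q(x) = -4*x^3 - 2*x^2 + 8*x + 6.
∫_{-1}^{1} of each monomial x^k gives [2/(k+1) if k even, 0 if k odd]. Integrating term-by-term (or equivalently evaluating the antiderivative F(x) = -x^4 - 2*x^3/3 + 4*x^2 + 6*x at the endpoints):
  F(1) − F(−1) = 25/3 − (-7/3) = 32/3.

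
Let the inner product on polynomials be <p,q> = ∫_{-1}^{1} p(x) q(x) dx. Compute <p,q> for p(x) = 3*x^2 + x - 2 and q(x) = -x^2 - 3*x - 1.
<p,q> = 2/15

Expand the product: p(x)·q(x) = -3*x^4 - 10*x^3 - 4*x^2 + 5*x + 2.
∫_{-1}^{1} of each monomial x^k gives [2/(k+1) if k even, 0 if k odd]. Integrating term-by-term (or equivalently evaluating the antiderivative F(x) = -3*x^5/5 - 5*x^4/2 - 4*x^3/3 + 5*x^2/2 + 2*x at the endpoints):
  F(1) − F(−1) = 1/15 − (-1/15) = 2/15.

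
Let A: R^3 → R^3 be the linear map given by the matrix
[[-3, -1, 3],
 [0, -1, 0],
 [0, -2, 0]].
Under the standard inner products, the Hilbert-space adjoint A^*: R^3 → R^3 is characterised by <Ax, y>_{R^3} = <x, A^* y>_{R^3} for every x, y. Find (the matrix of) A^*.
A^* = A^T =
[[-3, 0, 0],
 [-1, -1, -2],
 [3, 0, 0]]

For real matrices with standard dot products, the defining identity <Ax, y> = <x, A^* y> gives (Ax)^T y = x^T (A^*) y, i.e. x^T A^T y = x^T (A^*) y. Since this holds for all x, y, we must have A^* = A^T. Therefore
A^* =
[[-3, 0, 0],
 [-1, -1, -2],
 [3, 0, 0]].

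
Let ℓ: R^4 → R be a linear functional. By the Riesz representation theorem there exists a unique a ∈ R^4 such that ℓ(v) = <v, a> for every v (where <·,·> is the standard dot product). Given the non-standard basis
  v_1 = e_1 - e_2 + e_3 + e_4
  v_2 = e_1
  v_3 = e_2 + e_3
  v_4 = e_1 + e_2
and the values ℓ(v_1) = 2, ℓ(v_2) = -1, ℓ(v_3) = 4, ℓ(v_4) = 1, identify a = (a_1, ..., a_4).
a = (-1, 2, 2, 3)

Write a = (a_1, ..., a_4) in the standard basis. For each basis vector v_i, ℓ(v_i) = <v_i, a> is a linear equation in the a_j's. Collect the n equations into a matrix system V a = ℓ, where row i of V is v_i (expressed in the standard basis). Since V is invertible (lower-triangular with 1s on the diagonal, up to permutation), solve by back-substitution:
  V =
[[1, -1, 1, 1],
 [1, 0, 0, 0],
 [0, 1, 1, 0],
 [1, 1, 0, 0]]
  V a = (2, -1, 4, 1)
Solving gives a = (-1, 2, 2, 3).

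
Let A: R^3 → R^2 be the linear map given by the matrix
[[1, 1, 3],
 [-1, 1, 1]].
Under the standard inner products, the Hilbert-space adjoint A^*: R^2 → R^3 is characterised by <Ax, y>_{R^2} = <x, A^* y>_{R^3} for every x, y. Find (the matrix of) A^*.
A^* = A^T =
[[1, -1],
 [1, 1],
 [3, 1]]

For real matrices with standard dot products, the defining identity <Ax, y> = <x, A^* y> gives (Ax)^T y = x^T (A^*) y, i.e. x^T A^T y = x^T (A^*) y. Since this holds for all x, y, we must have A^* = A^T. Therefore
A^* =
[[1, -1],
 [1, 1],
 [3, 1]].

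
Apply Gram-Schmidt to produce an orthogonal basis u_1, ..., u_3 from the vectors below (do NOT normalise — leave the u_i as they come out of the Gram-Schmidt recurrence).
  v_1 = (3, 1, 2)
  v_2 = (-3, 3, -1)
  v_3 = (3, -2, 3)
Orthogonal basis:
  u_1 = (3, 1, 2)
  u_2 = (-9/7, 25/7, 1/7)
  u_3 = (-147/202, -63/202, 126/101)

Apply the Gram-Schmidt recurrence
  u_1 = v_1
  u_i = v_i − Σ_{j<i} ((v_i · u_j) / (u_j · u_j)) · u_j.

Step by step this gives:
  u_1 = (3, 1, 2)
  u_2 = (-9/7, 25/7, 1/7)
  u_3 = (-147/202, -63/202, 126/101)

Orthogonality check:
  u_2 · u_1 = 0 (should be 0)
  u_3 · u_1 = 0 (should be 0)
  u_3 · u_2 = 0 (should be 0)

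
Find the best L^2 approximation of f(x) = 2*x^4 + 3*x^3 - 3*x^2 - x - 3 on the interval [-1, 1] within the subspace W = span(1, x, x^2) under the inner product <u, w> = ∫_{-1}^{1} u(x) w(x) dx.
g(x) = -9*x^2/7 + 4*x/5 - 111/35

The best approximation g ∈ W is the orthogonal projection of f onto W. Writing g = a_0 + a_1 x + a_2 x^2, the coefficients solve the normal equations G · a = b where
  G_{ij} = <φ_i, φ_j> and b_i = <f, φ_i>, with φ_0 = 1, φ_1 = x, φ_2 = x^2.
G =
  [2, 0, 2/3]
  [0, 2/3, 0]
  [2/3, 0, 2/5],
b = (-36/5, 8/15, -92/35).
Solving gives a_0 = -111/35, a_1 = 4/5, a_2 = -9/7, so
  g(x) = -9*x^2/7 + 4*x/5 - 111/35.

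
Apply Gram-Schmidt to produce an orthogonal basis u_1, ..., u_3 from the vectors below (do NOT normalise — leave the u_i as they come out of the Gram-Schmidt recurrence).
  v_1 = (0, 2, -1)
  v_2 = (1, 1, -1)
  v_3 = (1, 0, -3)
Orthogonal basis:
  u_1 = (0, 2, -1)
  u_2 = (1, -1/5, -2/5)
  u_3 = (-5/6, -5/6, -5/3)

Apply the Gram-Schmidt recurrence
  u_1 = v_1
  u_i = v_i − Σ_{j<i} ((v_i · u_j) / (u_j · u_j)) · u_j.

Step by step this gives:
  u_1 = (0, 2, -1)
  u_2 = (1, -1/5, -2/5)
  u_3 = (-5/6, -5/6, -5/3)

Orthogonality check:
  u_2 · u_1 = 0 (should be 0)
  u_3 · u_1 = 0 (should be 0)
  u_3 · u_2 = 0 (should be 0)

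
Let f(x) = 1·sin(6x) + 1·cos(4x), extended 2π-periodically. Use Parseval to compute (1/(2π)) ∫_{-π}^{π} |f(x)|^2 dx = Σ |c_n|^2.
Σ |c_n|^2 = 1

Expand |f|^2 and use orthogonality of {sin(nx), cos(mx)} on [-π, π]:
  ∫_{-π}^{π} sin(nx)^2 dx = π, ∫ cos(mx)^2 dx = π, and cross terms integrate to 0.
So ∫_{-π}^{π} f(x)^2 dx = 1^2 · π + 1^2 · π = (1 + 1)π.
Divide by 2π: (1 + 1)/2 = 1.
By Parseval, this equals Σ |c_n|^2.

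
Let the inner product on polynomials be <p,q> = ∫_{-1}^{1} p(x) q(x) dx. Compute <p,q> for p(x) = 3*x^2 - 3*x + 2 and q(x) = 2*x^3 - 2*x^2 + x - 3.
<p,q> = -412/15

Expand the product: p(x)·q(x) = 6*x^5 - 12*x^4 + 13*x^3 - 16*x^2 + 11*x - 6.
∫_{-1}^{1} of each monomial x^k gives [2/(k+1) if k even, 0 if k odd]. Integrating term-by-term (or equivalently evaluating the antiderivative F(x) = x^6 - 12*x^5/5 + 13*x^4/4 - 16*x^3/3 + 11*x^2/2 - 6*x at the endpoints):
  F(1) − F(−1) = -239/60 − (1409/60) = -412/15.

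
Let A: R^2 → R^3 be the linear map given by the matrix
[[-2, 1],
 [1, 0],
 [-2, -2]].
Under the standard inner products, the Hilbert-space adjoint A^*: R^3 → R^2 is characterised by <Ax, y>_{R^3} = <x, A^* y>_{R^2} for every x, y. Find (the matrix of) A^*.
A^* = A^T =
[[-2, 1, -2],
 [1, 0, -2]]

For real matrices with standard dot products, the defining identity <Ax, y> = <x, A^* y> gives (Ax)^T y = x^T (A^*) y, i.e. x^T A^T y = x^T (A^*) y. Since this holds for all x, y, we must have A^* = A^T. Therefore
A^* =
[[-2, 1, -2],
 [1, 0, -2]].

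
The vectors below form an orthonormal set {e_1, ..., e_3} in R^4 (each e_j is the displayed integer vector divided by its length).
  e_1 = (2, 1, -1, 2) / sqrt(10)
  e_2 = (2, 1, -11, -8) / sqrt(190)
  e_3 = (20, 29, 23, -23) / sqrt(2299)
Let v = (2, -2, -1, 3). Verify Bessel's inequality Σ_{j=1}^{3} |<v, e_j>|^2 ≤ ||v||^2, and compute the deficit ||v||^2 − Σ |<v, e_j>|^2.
Σ |<v, e_j>|^2 = 14; ||v||^2 = 18; deficit = 4

Write each e_j = u_j / sqrt(<u_j, u_j>) where u_j is the displayed integer vector. Then <v, e_j> = <v, u_j> / sqrt(<u_j, u_j>), so |<v, e_j>|^2 = <v, u_j>^2 / <u_j, u_j>.
Coefficients: <v, e_1> = 9/sqrt(10), <v, e_2> = -11/sqrt(190), <v, e_3> = -110/sqrt(2299).
Square and sum: Σ |<v, e_j>|^2 = 14.
Compute ||v||^2 = v·v = 18.
Deficit = 18 − 14 = 4 ≥ 0, confirming Bessel's inequality. (The deficit equals ||v − Σ <v,e_j> e_j||^2, the squared distance from v to span{e_j}.)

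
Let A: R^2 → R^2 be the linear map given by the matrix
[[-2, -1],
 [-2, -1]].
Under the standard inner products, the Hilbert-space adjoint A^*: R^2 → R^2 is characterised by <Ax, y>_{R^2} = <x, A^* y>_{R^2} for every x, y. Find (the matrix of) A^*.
A^* = A^T =
[[-2, -2],
 [-1, -1]]

For real matrices with standard dot products, the defining identity <Ax, y> = <x, A^* y> gives (Ax)^T y = x^T (A^*) y, i.e. x^T A^T y = x^T (A^*) y. Since this holds for all x, y, we must have A^* = A^T. Therefore
A^* =
[[-2, -2],
 [-1, -1]].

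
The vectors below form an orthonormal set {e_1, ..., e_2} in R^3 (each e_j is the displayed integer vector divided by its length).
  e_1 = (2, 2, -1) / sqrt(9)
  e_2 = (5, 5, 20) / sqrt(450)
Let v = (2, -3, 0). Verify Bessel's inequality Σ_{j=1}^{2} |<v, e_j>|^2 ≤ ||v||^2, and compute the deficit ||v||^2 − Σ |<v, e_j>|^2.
Σ |<v, e_j>|^2 = 1/2; ||v||^2 = 13; deficit = 25/2

Write each e_j = u_j / sqrt(<u_j, u_j>) where u_j is the displayed integer vector. Then <v, e_j> = <v, u_j> / sqrt(<u_j, u_j>), so |<v, e_j>|^2 = <v, u_j>^2 / <u_j, u_j>.
Coefficients: <v, e_1> = -2/sqrt(9), <v, e_2> = -5/sqrt(450).
Square and sum: Σ |<v, e_j>|^2 = 1/2.
Compute ||v||^2 = v·v = 13.
Deficit = 13 − 1/2 = 25/2 ≥ 0, confirming Bessel's inequality. (The deficit equals ||v − Σ <v,e_j> e_j||^2, the squared distance from v to span{e_j}.)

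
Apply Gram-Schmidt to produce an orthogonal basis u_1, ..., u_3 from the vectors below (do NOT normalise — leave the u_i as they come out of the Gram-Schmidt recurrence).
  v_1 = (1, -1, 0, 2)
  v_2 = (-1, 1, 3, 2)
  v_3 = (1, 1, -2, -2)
Orthogonal basis:
  u_1 = (1, -1, 0, 2)
  u_2 = (-4/3, 4/3, 3, 4/3)
  u_3 = (37/43, 49/43, -8/43, 6/43)

Apply the Gram-Schmidt recurrence
  u_1 = v_1
  u_i = v_i − Σ_{j<i} ((v_i · u_j) / (u_j · u_j)) · u_j.

Step by step this gives:
  u_1 = (1, -1, 0, 2)
  u_2 = (-4/3, 4/3, 3, 4/3)
  u_3 = (37/43, 49/43, -8/43, 6/43)

Orthogonality check:
  u_2 · u_1 = 0 (should be 0)
  u_3 · u_1 = 0 (should be 0)
  u_3 · u_2 = 0 (should be 0)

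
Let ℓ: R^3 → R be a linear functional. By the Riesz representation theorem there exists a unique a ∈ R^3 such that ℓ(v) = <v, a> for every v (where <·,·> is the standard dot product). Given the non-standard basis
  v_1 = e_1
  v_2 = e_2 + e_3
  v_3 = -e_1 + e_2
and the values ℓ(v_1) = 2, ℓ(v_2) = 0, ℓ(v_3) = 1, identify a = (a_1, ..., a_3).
a = (2, 3, -3)

Write a = (a_1, ..., a_3) in the standard basis. For each basis vector v_i, ℓ(v_i) = <v_i, a> is a linear equation in the a_j's. Collect the n equations into a matrix system V a = ℓ, where row i of V is v_i (expressed in the standard basis). Since V is invertible (lower-triangular with 1s on the diagonal, up to permutation), solve by back-substitution:
  V =
[[1, 0, 0],
 [0, 1, 1],
 [-1, 1, 0]]
  V a = (2, 0, 1)
Solving gives a = (2, 3, -3).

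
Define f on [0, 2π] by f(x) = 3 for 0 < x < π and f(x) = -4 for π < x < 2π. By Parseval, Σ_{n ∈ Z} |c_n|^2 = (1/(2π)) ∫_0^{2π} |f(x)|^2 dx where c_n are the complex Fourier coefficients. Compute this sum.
Σ |c_n|^2 = 25/2

Parseval equates the L^2 energy of f (normalised by 1/(2π)) with the ℓ^2 sum of its Fourier coefficients: (1/(2π)) ∫_0^{2π} |f|^2 = Σ |c_n|^2.
Compute the left side: (1/(2π)) [∫_0^π 3^2 dx + ∫_π^{2π} (-4)^2 dx] = (1/(2π)) · (9π + 16π) = (9 + 16)/2 = 25/2.
So Σ_{n ∈ Z} |c_n|^2 = 25/2.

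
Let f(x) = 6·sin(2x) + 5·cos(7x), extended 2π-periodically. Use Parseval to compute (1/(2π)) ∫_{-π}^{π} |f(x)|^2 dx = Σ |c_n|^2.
Σ |c_n|^2 = 61/2

Expand |f|^2 and use orthogonality of {sin(nx), cos(mx)} on [-π, π]:
  ∫_{-π}^{π} sin(nx)^2 dx = π, ∫ cos(mx)^2 dx = π, and cross terms integrate to 0.
So ∫_{-π}^{π} f(x)^2 dx = 6^2 · π + 5^2 · π = (36 + 25)π.
Divide by 2π: (36 + 25)/2 = 61/2.
By Parseval, this equals Σ |c_n|^2.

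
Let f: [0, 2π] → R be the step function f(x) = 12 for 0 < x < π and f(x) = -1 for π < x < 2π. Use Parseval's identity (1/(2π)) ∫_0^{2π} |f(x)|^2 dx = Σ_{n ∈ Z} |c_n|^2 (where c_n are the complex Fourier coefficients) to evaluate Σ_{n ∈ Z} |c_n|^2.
Σ |c_n|^2 = 145/2

Parseval equates the L^2 energy of f (normalised by 1/(2π)) with the ℓ^2 sum of its Fourier coefficients: (1/(2π)) ∫_0^{2π} |f|^2 = Σ |c_n|^2.
Compute the left side: (1/(2π)) [∫_0^π 12^2 dx + ∫_π^{2π} (-1)^2 dx] = (1/(2π)) · (144π + 1π) = (144 + 1)/2 = 145/2.
So Σ_{n ∈ Z} |c_n|^2 = 145/2.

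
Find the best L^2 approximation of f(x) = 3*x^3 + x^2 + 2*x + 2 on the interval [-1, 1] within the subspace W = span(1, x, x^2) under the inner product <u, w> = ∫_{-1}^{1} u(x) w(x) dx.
g(x) = x^2 + 19*x/5 + 2

The best approximation g ∈ W is the orthogonal projection of f onto W. Writing g = a_0 + a_1 x + a_2 x^2, the coefficients solve the normal equations G · a = b where
  G_{ij} = <φ_i, φ_j> and b_i = <f, φ_i>, with φ_0 = 1, φ_1 = x, φ_2 = x^2.
G =
  [2, 0, 2/3]
  [0, 2/3, 0]
  [2/3, 0, 2/5],
b = (14/3, 38/15, 26/15).
Solving gives a_0 = 2, a_1 = 19/5, a_2 = 1, so
  g(x) = x^2 + 19*x/5 + 2.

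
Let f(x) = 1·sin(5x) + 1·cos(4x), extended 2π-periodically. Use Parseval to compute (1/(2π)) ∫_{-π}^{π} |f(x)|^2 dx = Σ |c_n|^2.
Σ |c_n|^2 = 1

Expand |f|^2 and use orthogonality of {sin(nx), cos(mx)} on [-π, π]:
  ∫_{-π}^{π} sin(nx)^2 dx = π, ∫ cos(mx)^2 dx = π, and cross terms integrate to 0.
So ∫_{-π}^{π} f(x)^2 dx = 1^2 · π + 1^2 · π = (1 + 1)π.
Divide by 2π: (1 + 1)/2 = 1.
By Parseval, this equals Σ |c_n|^2.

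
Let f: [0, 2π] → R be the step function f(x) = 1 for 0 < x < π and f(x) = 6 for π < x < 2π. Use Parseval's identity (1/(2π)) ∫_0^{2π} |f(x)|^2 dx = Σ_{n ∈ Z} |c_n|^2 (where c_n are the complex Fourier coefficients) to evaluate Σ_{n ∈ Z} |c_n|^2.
Σ |c_n|^2 = 37/2

Parseval equates the L^2 energy of f (normalised by 1/(2π)) with the ℓ^2 sum of its Fourier coefficients: (1/(2π)) ∫_0^{2π} |f|^2 = Σ |c_n|^2.
Compute the left side: (1/(2π)) [∫_0^π 1^2 dx + ∫_π^{2π} 6^2 dx] = (1/(2π)) · (1π + 36π) = (1 + 36)/2 = 37/2.
So Σ_{n ∈ Z} |c_n|^2 = 37/2.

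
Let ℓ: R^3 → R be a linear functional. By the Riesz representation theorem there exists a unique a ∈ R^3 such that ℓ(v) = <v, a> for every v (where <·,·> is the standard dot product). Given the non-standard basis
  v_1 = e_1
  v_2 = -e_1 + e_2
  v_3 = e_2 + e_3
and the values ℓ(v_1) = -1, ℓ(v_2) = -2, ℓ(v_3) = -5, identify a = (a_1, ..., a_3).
a = (-1, -3, -2)

Write a = (a_1, ..., a_3) in the standard basis. For each basis vector v_i, ℓ(v_i) = <v_i, a> is a linear equation in the a_j's. Collect the n equations into a matrix system V a = ℓ, where row i of V is v_i (expressed in the standard basis). Since V is invertible (lower-triangular with 1s on the diagonal, up to permutation), solve by back-substitution:
  V =
[[1, 0, 0],
 [-1, 1, 0],
 [0, 1, 1]]
  V a = (-1, -2, -5)
Solving gives a = (-1, -3, -2).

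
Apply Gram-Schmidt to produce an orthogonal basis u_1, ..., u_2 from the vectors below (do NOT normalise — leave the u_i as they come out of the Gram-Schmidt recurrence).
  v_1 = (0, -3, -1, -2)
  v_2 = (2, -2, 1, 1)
Orthogonal basis:
  u_1 = (0, -3, -1, -2)
  u_2 = (2, -19/14, 17/14, 10/7)

Apply the Gram-Schmidt recurrence
  u_1 = v_1
  u_i = v_i − Σ_{j<i} ((v_i · u_j) / (u_j · u_j)) · u_j.

Step by step this gives:
  u_1 = (0, -3, -1, -2)
  u_2 = (2, -19/14, 17/14, 10/7)

Orthogonality check:
  u_2 · u_1 = 0 (should be 0)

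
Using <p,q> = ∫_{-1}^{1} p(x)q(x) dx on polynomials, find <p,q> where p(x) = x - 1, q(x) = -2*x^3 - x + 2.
<p,q> = -82/15

Expand the product: p(x)·q(x) = -2*x^4 + 2*x^3 - x^2 + 3*x - 2.
∫_{-1}^{1} of each monomial x^k gives [2/(k+1) if k even, 0 if k odd]. Integrating term-by-term (or equivalently evaluating the antiderivative F(x) = -2*x^5/5 + x^4/2 - x^3/3 + 3*x^2/2 - 2*x at the endpoints):
  F(1) − F(−1) = -11/15 − (71/15) = -82/15.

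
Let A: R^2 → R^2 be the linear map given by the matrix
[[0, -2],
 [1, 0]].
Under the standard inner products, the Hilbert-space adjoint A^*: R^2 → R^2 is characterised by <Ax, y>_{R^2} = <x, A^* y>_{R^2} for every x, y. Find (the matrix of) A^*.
A^* = A^T =
[[0, 1],
 [-2, 0]]

For real matrices with standard dot products, the defining identity <Ax, y> = <x, A^* y> gives (Ax)^T y = x^T (A^*) y, i.e. x^T A^T y = x^T (A^*) y. Since this holds for all x, y, we must have A^* = A^T. Therefore
A^* =
[[0, 1],
 [-2, 0]].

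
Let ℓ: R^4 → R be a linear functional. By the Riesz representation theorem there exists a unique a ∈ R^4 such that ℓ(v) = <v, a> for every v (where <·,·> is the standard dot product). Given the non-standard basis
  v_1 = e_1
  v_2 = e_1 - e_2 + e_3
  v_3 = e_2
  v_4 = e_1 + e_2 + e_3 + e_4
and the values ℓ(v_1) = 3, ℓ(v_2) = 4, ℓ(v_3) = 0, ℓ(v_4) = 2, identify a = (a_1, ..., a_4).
a = (3, 0, 1, -2)

Write a = (a_1, ..., a_4) in the standard basis. For each basis vector v_i, ℓ(v_i) = <v_i, a> is a linear equation in the a_j's. Collect the n equations into a matrix system V a = ℓ, where row i of V is v_i (expressed in the standard basis). Since V is invertible (lower-triangular with 1s on the diagonal, up to permutation), solve by back-substitution:
  V =
[[1, 0, 0, 0],
 [1, -1, 1, 0],
 [0, 1, 0, 0],
 [1, 1, 1, 1]]
  V a = (3, 4, 0, 2)
Solving gives a = (3, 0, 1, -2).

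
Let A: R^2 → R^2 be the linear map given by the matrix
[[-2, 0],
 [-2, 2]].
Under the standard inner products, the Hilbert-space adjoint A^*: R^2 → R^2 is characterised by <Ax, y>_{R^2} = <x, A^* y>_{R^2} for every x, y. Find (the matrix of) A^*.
A^* = A^T =
[[-2, -2],
 [0, 2]]

For real matrices with standard dot products, the defining identity <Ax, y> = <x, A^* y> gives (Ax)^T y = x^T (A^*) y, i.e. x^T A^T y = x^T (A^*) y. Since this holds for all x, y, we must have A^* = A^T. Therefore
A^* =
[[-2, -2],
 [0, 2]].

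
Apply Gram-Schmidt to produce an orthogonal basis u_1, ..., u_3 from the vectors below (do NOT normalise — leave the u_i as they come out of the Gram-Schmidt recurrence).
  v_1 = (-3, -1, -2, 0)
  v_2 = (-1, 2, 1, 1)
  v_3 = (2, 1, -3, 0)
Orthogonal basis:
  u_1 = (-3, -1, -2, 0)
  u_2 = (-17/14, 27/14, 6/7, 1)
  u_3 = (121/97, 173/97, -268/97, 43/97)

Apply the Gram-Schmidt recurrence
  u_1 = v_1
  u_i = v_i − Σ_{j<i} ((v_i · u_j) / (u_j · u_j)) · u_j.

Step by step this gives:
  u_1 = (-3, -1, -2, 0)
  u_2 = (-17/14, 27/14, 6/7, 1)
  u_3 = (121/97, 173/97, -268/97, 43/97)

Orthogonality check:
  u_2 · u_1 = 0 (should be 0)
  u_3 · u_1 = 0 (should be 0)
  u_3 · u_2 = 0 (should be 0)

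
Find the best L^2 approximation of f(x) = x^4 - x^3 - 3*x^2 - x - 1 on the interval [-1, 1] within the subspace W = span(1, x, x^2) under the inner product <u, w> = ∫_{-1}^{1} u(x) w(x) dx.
g(x) = -15*x^2/7 - 8*x/5 - 38/35

The best approximation g ∈ W is the orthogonal projection of f onto W. Writing g = a_0 + a_1 x + a_2 x^2, the coefficients solve the normal equations G · a = b where
  G_{ij} = <φ_i, φ_j> and b_i = <f, φ_i>, with φ_0 = 1, φ_1 = x, φ_2 = x^2.
G =
  [2, 0, 2/3]
  [0, 2/3, 0]
  [2/3, 0, 2/5],
b = (-18/5, -16/15, -166/105).
Solving gives a_0 = -38/35, a_1 = -8/5, a_2 = -15/7, so
  g(x) = -15*x^2/7 - 8*x/5 - 38/35.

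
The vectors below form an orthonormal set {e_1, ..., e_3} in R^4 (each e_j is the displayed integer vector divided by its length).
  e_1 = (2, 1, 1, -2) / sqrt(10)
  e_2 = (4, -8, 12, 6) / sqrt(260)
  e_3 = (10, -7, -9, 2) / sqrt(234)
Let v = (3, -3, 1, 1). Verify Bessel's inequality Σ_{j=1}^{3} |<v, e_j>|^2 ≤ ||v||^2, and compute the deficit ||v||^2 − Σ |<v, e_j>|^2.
Σ |<v, e_j>|^2 = 179/9; ||v||^2 = 20; deficit = 1/9

Write each e_j = u_j / sqrt(<u_j, u_j>) where u_j is the displayed integer vector. Then <v, e_j> = <v, u_j> / sqrt(<u_j, u_j>), so |<v, e_j>|^2 = <v, u_j>^2 / <u_j, u_j>.
Coefficients: <v, e_1> = 2/sqrt(10), <v, e_2> = 54/sqrt(260), <v, e_3> = 44/sqrt(234).
Square and sum: Σ |<v, e_j>|^2 = 179/9.
Compute ||v||^2 = v·v = 20.
Deficit = 20 − 179/9 = 1/9 ≥ 0, confirming Bessel's inequality. (The deficit equals ||v − Σ <v,e_j> e_j||^2, the squared distance from v to span{e_j}.)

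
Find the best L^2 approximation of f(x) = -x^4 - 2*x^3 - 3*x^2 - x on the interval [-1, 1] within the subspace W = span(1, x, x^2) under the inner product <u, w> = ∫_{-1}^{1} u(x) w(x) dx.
g(x) = -27*x^2/7 - 11*x/5 + 3/35

The best approximation g ∈ W is the orthogonal projection of f onto W. Writing g = a_0 + a_1 x + a_2 x^2, the coefficients solve the normal equations G · a = b where
  G_{ij} = <φ_i, φ_j> and b_i = <f, φ_i>, with φ_0 = 1, φ_1 = x, φ_2 = x^2.
G =
  [2, 0, 2/3]
  [0, 2/3, 0]
  [2/3, 0, 2/5],
b = (-12/5, -22/15, -52/35).
Solving gives a_0 = 3/35, a_1 = -11/5, a_2 = -27/7, so
  g(x) = -27*x^2/7 - 11*x/5 + 3/35.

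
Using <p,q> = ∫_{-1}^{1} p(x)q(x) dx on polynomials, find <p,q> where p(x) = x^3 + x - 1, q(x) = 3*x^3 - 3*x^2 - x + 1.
<p,q> = 104/105

Expand the product: p(x)·q(x) = 3*x^6 - 3*x^5 + 2*x^4 - 5*x^3 + 2*x^2 + 2*x - 1.
∫_{-1}^{1} of each monomial x^k gives [2/(k+1) if k even, 0 if k odd]. Integrating term-by-term (or equivalently evaluating the antiderivative F(x) = 3*x^7/7 - x^6/2 + 2*x^5/5 - 5*x^4/4 + 2*x^3/3 + x^2 - x at the endpoints):
  F(1) − F(−1) = -107/420 − (-523/420) = 104/105.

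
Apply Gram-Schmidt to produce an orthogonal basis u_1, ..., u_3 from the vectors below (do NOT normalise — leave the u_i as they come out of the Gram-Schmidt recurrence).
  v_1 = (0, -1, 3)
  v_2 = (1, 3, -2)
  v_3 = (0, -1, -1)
Orthogonal basis:
  u_1 = (0, -1, 3)
  u_2 = (1, 21/10, 7/10)
  u_3 = (28/59, -12/59, -4/59)

Apply the Gram-Schmidt recurrence
  u_1 = v_1
  u_i = v_i − Σ_{j<i} ((v_i · u_j) / (u_j · u_j)) · u_j.

Step by step this gives:
  u_1 = (0, -1, 3)
  u_2 = (1, 21/10, 7/10)
  u_3 = (28/59, -12/59, -4/59)

Orthogonality check:
  u_2 · u_1 = 0 (should be 0)
  u_3 · u_1 = 0 (should be 0)
  u_3 · u_2 = 0 (should be 0)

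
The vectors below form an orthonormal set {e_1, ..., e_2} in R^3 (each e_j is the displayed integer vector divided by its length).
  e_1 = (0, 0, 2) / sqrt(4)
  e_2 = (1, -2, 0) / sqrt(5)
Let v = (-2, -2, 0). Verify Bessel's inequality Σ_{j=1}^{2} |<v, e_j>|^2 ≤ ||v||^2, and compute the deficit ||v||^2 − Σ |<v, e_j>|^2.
Σ |<v, e_j>|^2 = 4/5; ||v||^2 = 8; deficit = 36/5

Write each e_j = u_j / sqrt(<u_j, u_j>) where u_j is the displayed integer vector. Then <v, e_j> = <v, u_j> / sqrt(<u_j, u_j>), so |<v, e_j>|^2 = <v, u_j>^2 / <u_j, u_j>.
Coefficients: <v, e_1> = 0/sqrt(4), <v, e_2> = 2/sqrt(5).
Square and sum: Σ |<v, e_j>|^2 = 4/5.
Compute ||v||^2 = v·v = 8.
Deficit = 8 − 4/5 = 36/5 ≥ 0, confirming Bessel's inequality. (The deficit equals ||v − Σ <v,e_j> e_j||^2, the squared distance from v to span{e_j}.)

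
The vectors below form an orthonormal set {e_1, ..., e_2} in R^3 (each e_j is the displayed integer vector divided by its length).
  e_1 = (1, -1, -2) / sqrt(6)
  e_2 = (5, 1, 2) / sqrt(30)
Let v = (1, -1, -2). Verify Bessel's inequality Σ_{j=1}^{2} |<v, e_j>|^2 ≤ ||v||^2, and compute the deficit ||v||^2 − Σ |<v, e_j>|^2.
Σ |<v, e_j>|^2 = 6; ||v||^2 = 6; deficit = 0

Write each e_j = u_j / sqrt(<u_j, u_j>) where u_j is the displayed integer vector. Then <v, e_j> = <v, u_j> / sqrt(<u_j, u_j>), so |<v, e_j>|^2 = <v, u_j>^2 / <u_j, u_j>.
Coefficients: <v, e_1> = 6/sqrt(6), <v, e_2> = 0/sqrt(30).
Square and sum: Σ |<v, e_j>|^2 = 6.
Compute ||v||^2 = v·v = 6.
Deficit = 6 − 6 = 0 ≥ 0, confirming Bessel's inequality. (The deficit equals ||v − Σ <v,e_j> e_j||^2, the squared distance from v to span{e_j}.)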